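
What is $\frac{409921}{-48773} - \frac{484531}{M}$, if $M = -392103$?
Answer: $- \frac{424455800}{59207553} \approx -7.1689$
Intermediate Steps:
$\frac{409921}{-48773} - \frac{484531}{M} = \frac{409921}{-48773} - \frac{484531}{-392103} = 409921 \left(- \frac{1}{48773}\right) - - \frac{484531}{392103} = - \frac{24113}{2869} + \frac{484531}{392103} = - \frac{424455800}{59207553}$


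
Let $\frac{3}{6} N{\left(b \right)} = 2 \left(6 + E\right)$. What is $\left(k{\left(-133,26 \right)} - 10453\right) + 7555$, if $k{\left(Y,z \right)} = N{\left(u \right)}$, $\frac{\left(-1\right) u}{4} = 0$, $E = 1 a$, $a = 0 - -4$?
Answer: $-2858$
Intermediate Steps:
$a = 4$ ($a = 0 + 4 = 4$)
$E = 4$ ($E = 1 \cdot 4 = 4$)
$u = 0$ ($u = \left(-4\right) 0 = 0$)
$N{\left(b \right)} = 40$ ($N{\left(b \right)} = 2 \cdot 2 \left(6 + 4\right) = 2 \cdot 2 \cdot 10 = 2 \cdot 20 = 40$)
$k{\left(Y,z \right)} = 40$
$\left(k{\left(-133,26 \right)} - 10453\right) + 7555 = \left(40 - 10453\right) + 7555 = -10413 + 7555 = -2858$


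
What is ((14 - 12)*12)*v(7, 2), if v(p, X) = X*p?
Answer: 336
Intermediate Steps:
((14 - 12)*12)*v(7, 2) = ((14 - 12)*12)*(2*7) = (2*12)*14 = 24*14 = 336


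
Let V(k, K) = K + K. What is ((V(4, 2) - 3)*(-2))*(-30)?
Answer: 60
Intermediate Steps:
V(k, K) = 2*K
((V(4, 2) - 3)*(-2))*(-30) = ((2*2 - 3)*(-2))*(-30) = ((4 - 3)*(-2))*(-30) = (1*(-2))*(-30) = -2*(-30) = 60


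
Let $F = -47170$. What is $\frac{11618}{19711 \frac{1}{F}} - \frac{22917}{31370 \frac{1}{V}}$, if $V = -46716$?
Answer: $\frac{1955495056246}{309167035} \approx 6325.0$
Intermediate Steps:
$\frac{11618}{19711 \frac{1}{F}} - \frac{22917}{31370 \frac{1}{V}} = \frac{11618}{19711 \frac{1}{-47170}} - \frac{22917}{31370 \frac{1}{-46716}} = \frac{11618}{19711 \left(- \frac{1}{47170}\right)} - \frac{22917}{31370 \left(- \frac{1}{46716}\right)} = \frac{11618}{- \frac{19711}{47170}} - \frac{22917}{- \frac{15685}{23358}} = 11618 \left(- \frac{47170}{19711}\right) - - \frac{535295286}{15685} = - \frac{548021060}{19711} + \frac{535295286}{15685} = \frac{1955495056246}{309167035}$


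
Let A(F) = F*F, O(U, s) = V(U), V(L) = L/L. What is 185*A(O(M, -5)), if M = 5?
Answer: 185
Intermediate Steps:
V(L) = 1
O(U, s) = 1
A(F) = F**2
185*A(O(M, -5)) = 185*1**2 = 185*1 = 185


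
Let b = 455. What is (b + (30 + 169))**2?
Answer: 427716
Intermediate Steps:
(b + (30 + 169))**2 = (455 + (30 + 169))**2 = (455 + 199)**2 = 654**2 = 427716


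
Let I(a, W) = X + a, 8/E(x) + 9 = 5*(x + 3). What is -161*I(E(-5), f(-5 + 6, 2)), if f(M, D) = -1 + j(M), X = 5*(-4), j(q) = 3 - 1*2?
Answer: 62468/19 ≈ 3287.8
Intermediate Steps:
j(q) = 1 (j(q) = 3 - 2 = 1)
X = -20
E(x) = 8/(6 + 5*x) (E(x) = 8/(-9 + 5*(x + 3)) = 8/(-9 + 5*(3 + x)) = 8/(-9 + (15 + 5*x)) = 8/(6 + 5*x))
f(M, D) = 0 (f(M, D) = -1 + 1 = 0)
I(a, W) = -20 + a
-161*I(E(-5), f(-5 + 6, 2)) = -161*(-20 + 8/(6 + 5*(-5))) = -161*(-20 + 8/(6 - 25)) = -161*(-20 + 8/(-19)) = -161*(-20 + 8*(-1/19)) = -161*(-20 - 8/19) = -161*(-388/19) = 62468/19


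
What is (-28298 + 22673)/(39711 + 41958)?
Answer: -1875/27223 ≈ -0.068876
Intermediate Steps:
(-28298 + 22673)/(39711 + 41958) = -5625/81669 = -5625*1/81669 = -1875/27223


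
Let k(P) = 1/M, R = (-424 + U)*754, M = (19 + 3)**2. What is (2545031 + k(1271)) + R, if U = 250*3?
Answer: 1350764141/484 ≈ 2.7908e+6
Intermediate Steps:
M = 484 (M = 22**2 = 484)
U = 750
R = 245804 (R = (-424 + 750)*754 = 326*754 = 245804)
k(P) = 1/484
(2545031 + k(1271)) + R = (2545031 + 1/484) + 245804 = 1231795005/484 + 245804 = 1350764141/484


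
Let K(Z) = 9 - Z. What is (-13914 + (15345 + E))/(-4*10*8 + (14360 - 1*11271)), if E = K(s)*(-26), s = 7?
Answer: 1379/2769 ≈ 0.49801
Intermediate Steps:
E = -52 (E = (9 - 1*7)*(-26) = (9 - 7)*(-26) = 2*(-26) = -52)
(-13914 + (15345 + E))/(-4*10*8 + (14360 - 1*11271)) = (-13914 + (15345 - 52))/(-4*10*8 + (14360 - 1*11271)) = (-13914 + 15293)/(-40*8 + (14360 - 11271)) = 1379/(-320 + 3089) = 1379/2769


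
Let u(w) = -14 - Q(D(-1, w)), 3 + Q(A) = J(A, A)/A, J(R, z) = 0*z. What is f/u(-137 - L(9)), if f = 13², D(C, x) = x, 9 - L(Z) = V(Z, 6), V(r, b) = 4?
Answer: -169/11 ≈ -15.364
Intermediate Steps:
L(Z) = 5 (L(Z) = 9 - 1*4 = 9 - 4 = 5)
f = 169
J(R, z) = 0
Q(A) = -3 (Q(A) = -3 + 0/A = -3 + 0 = -3)
u(w) = -11 (u(w) = -14 - 1*(-3) = -14 + 3 = -11)
f/u(-137 - L(9)) = 169/(-11) = 169*(-1/11) = -169/11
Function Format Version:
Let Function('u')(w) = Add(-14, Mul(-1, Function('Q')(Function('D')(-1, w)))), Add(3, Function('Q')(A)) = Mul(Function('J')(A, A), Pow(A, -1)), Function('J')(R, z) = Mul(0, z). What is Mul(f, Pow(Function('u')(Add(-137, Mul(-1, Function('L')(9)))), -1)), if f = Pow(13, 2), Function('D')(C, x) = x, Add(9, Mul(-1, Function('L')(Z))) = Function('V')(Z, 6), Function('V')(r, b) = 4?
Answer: Rational(-169, 11) ≈ -15.364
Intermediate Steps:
Function('L')(Z) = 5 (Function('L')(Z) = Add(9, Mul(-1, 4)) = Add(9, -4) = 5)
f = 169
Function('J')(R, z) = 0
Function('Q')(A) = -3 (Function('Q')(A) = Add(-3, Mul(0, Pow(A, -1))) = Add(-3, 0) = -3)
Function('u')(w) = -11 (Function('u')(w) = Add(-14, Mul(-1, -3)) = Add(-14, 3) = -11)
Mul(f, Pow(Function('u')(Add(-137, Mul(-1, Function('L')(9)))), -1)) = Mul(169, Pow(-11, -1)) = Mul(169, Rational(-1, 11)) = Rational(-169, 11)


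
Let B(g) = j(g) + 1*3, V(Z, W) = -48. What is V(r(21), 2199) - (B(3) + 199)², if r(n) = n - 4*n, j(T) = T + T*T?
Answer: -45844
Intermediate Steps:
j(T) = T + T²
r(n) = -3*n
B(g) = 3 + g*(1 + g) (B(g) = g*(1 + g) + 1*3 = g*(1 + g) + 3 = 3 + g*(1 + g))
V(r(21), 2199) - (B(3) + 199)² = -48 - ((3 + 3*(1 + 3)) + 199)² = -48 - ((3 + 3*4) + 199)² = -48 - ((3 + 12) + 199)² = -48 - (15 + 199)² = -48 - 1*214² = -48 - 1*45796 = -48 - 45796 = -45844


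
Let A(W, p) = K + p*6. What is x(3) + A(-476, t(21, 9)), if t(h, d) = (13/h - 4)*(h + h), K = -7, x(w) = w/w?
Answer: -858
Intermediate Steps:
x(w) = 1
t(h, d) = 2*h*(-4 + 13/h) (t(h, d) = (-4 + 13/h)*(2*h) = 2*h*(-4 + 13/h))
A(W, p) = -7 + 6*p (A(W, p) = -7 + p*6 = -7 + 6*p)
x(3) + A(-476, t(21, 9)) = 1 + (-7 + 6*(26 - 8*21)) = 1 + (-7 + 6*(26 - 168)) = 1 + (-7 + 6*(-142)) = 1 + (-7 - 852) = 1 - 859 = -858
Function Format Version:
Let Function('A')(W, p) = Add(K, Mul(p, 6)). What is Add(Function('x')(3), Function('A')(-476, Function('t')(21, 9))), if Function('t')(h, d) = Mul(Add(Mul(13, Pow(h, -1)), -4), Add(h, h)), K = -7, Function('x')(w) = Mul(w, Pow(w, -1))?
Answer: -858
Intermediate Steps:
Function('x')(w) = 1
Function('t')(h, d) = Mul(2, h, Add(-4, Mul(13, Pow(h, -1)))) (Function('t')(h, d) = Mul(Add(-4, Mul(13, Pow(h, -1))), Mul(2, h)) = Mul(2, h, Add(-4, Mul(13, Pow(h, -1)))))
Function('A')(W, p) = Add(-7, Mul(6, p)) (Function('A')(W, p) = Add(-7, Mul(p, 6)) = Add(-7, Mul(6, p)))
Add(Function('x')(3), Function('A')(-476, Function('t')(21, 9))) = Add(1, Add(-7, Mul(6, Add(26, Mul(-8, 21))))) = Add(1, Add(-7, Mul(6, Add(26, -168)))) = Add(1, Add(-7, Mul(6, -142))) = Add(1, Add(-7, -852)) = Add(1, -859) = -858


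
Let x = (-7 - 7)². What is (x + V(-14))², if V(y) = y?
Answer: 33124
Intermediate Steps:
x = 196 (x = (-14)² = 196)
(x + V(-14))² = (196 - 14)² = 182² = 33124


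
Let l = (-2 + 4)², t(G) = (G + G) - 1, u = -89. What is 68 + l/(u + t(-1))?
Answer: 1563/23 ≈ 67.957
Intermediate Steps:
t(G) = -1 + 2*G (t(G) = 2*G - 1 = -1 + 2*G)
l = 4 (l = 2² = 4)
68 + l/(u + t(-1)) = 68 + 4/(-89 + (-1 + 2*(-1))) = 68 + 4/(-89 + (-1 - 2)) = 68 + 4/(-89 - 3) = 68 + 4/(-92) = 68 - 1/92*4 = 68 - 1/23 = 1563/23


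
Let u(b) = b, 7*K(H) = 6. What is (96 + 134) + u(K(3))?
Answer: 1616/7 ≈ 230.86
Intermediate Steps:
K(H) = 6/7 (K(H) = (⅐)*6 = 6/7)
(96 + 134) + u(K(3)) = (96 + 134) + 6/7 = 230 + 6/7 = 1616/7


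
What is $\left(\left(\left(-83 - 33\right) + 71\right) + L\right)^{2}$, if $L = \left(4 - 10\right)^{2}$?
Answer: $81$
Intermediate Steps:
$L = 36$ ($L = \left(-6\right)^{2} = 36$)
$\left(\left(\left(-83 - 33\right) + 71\right) + L\right)^{2} = \left(\left(\left(-83 - 33\right) + 71\right) + 36\right)^{2} = \left(\left(-116 + 71\right) + 36\right)^{2} = \left(-45 + 36\right)^{2} = \left(-9\right)^{2} = 81$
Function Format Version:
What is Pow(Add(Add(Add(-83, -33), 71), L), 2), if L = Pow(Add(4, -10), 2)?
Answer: 81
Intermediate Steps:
L = 36 (L = Pow(-6, 2) = 36)
Pow(Add(Add(Add(-83, -33), 71), L), 2) = Pow(Add(Add(Add(-83, -33), 71), 36), 2) = Pow(Add(Add(-116, 71), 36), 2) = Pow(Add(-45, 36), 2) = Pow(-9, 2) = 81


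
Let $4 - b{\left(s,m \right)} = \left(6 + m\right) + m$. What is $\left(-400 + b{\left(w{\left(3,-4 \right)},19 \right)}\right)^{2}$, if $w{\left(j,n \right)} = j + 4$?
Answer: $193600$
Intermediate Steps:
$w{\left(j,n \right)} = 4 + j$
$b{\left(s,m \right)} = -2 - 2 m$ ($b{\left(s,m \right)} = 4 - \left(\left(6 + m\right) + m\right) = 4 - \left(6 + 2 m\right) = -2 - 2 m$)
$\left(-400 + b{\left(w{\left(3,-4 \right)},19 \right)}\right)^{2} = \left(-400 - 40\right)^{2} = \left(-440\right)^{2} = 193600$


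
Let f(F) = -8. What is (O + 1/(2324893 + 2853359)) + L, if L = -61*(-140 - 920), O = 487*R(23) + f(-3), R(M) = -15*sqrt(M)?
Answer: 334784348305/5178252 - 7305*sqrt(23) ≈ 29618.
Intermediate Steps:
O = -8 - 7305*sqrt(23) (O = 487*(-15*sqrt(23)) - 8 = -7305*sqrt(23) - 8 = -8 - 7305*sqrt(23) ≈ -35042.)
L = 64660 (L = -61*(-1060) = 64660)
(O + 1/(2324893 + 2853359)) + L = ((-8 - 7305*sqrt(23)) + 1/(2324893 + 2853359)) + 64660 = ((-8 - 7305*sqrt(23)) + 1/5178252) + 64660 = (-41426015/5178252 - 7305*sqrt(23)) + 64660 = 334784348305/5178252 - 7305*sqrt(23)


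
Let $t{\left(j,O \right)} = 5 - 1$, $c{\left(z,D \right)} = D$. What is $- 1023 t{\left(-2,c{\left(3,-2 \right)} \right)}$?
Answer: $-4092$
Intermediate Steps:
$t{\left(j,O \right)} = 4$ ($t{\left(j,O \right)} = 5 - 1 = 4$)
$- 1023 t{\left(-2,c{\left(3,-2 \right)} \right)} = \left(-1023\right) 4 = -4092$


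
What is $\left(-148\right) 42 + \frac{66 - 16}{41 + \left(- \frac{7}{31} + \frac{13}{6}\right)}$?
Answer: $- \frac{49637892}{7987} \approx -6214.8$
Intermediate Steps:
$\left(-148\right) 42 + \frac{66 - 16}{41 + \left(- \frac{7}{31} + \frac{13}{6}\right)} = -6216 + \frac{50}{41 + \left(\left(-7\right) \frac{1}{31} + 13 \cdot \frac{1}{6}\right)} = -6216 + \frac{50}{41 + \left(- \frac{7}{31} + \frac{13}{6}\right)} = -6216 + \frac{50}{41 + \frac{361}{186}} = -6216 + \frac{50}{\frac{7987}{186}} = -6216 + 50 \cdot \frac{186}{7987} = -6216 + \frac{9300}{7987} = - \frac{49637892}{7987}$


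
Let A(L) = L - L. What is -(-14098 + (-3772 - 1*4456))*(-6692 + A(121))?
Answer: -149405592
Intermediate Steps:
A(L) = 0
-(-14098 + (-3772 - 1*4456))*(-6692 + A(121)) = -(-14098 + (-3772 - 1*4456))*(-6692 + 0) = -(-14098 + (-3772 - 4456))*(-6692) = -(-14098 - 8228)*(-6692) = -(-22326)*(-6692) = -1*149405592 = -149405592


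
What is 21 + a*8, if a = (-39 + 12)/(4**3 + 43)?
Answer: 2031/107 ≈ 18.981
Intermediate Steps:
a = -27/107 (a = -27/(64 + 43) = -27/107 ≈ -0.25234)
21 + a*8 = 21 - 27/107*8 = 21 - 216/107 = 2031/107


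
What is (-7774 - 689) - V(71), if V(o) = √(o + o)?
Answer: -8463 - √142 ≈ -8474.9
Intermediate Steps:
V(o) = √2*√o (V(o) = √(2*o) = √2*√o)
(-7774 - 689) - V(71) = (-7774 - 689) - √2*√71 = -8463 - √142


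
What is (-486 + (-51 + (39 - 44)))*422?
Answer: -228724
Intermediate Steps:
(-486 + (-51 + (39 - 44)))*422 = (-486 + (-51 - 5))*422 = (-486 - 56)*422 = -542*422 = -228724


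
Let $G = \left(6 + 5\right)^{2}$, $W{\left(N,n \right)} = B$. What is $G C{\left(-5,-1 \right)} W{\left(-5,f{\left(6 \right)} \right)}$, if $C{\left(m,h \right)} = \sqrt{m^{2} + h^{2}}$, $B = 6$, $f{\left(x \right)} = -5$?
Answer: $726 \sqrt{26} \approx 3701.9$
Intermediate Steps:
$W{\left(N,n \right)} = 6$
$G = 121$ ($G = 11^{2} = 121$)
$C{\left(m,h \right)} = \sqrt{h^{2} + m^{2}}$
$G C{\left(-5,-1 \right)} W{\left(-5,f{\left(6 \right)} \right)} = 121 \sqrt{\left(-1\right)^{2} + \left(-5\right)^{2}} \cdot 6 = 121 \sqrt{1 + 25} \cdot 6 = 121 \sqrt{26} \cdot 6 = 726 \sqrt{26}$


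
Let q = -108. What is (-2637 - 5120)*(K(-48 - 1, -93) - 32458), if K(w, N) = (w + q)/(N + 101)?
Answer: 2015431497/8 ≈ 2.5193e+8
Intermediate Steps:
K(w, N) = (-108 + w)/(101 + N) (K(w, N) = (w - 108)/(N + 101) = (-108 + w)/(101 + N))
(-2637 - 5120)*(K(-48 - 1, -93) - 32458) = (-2637 - 5120)*((-108 + (-48 - 1))/(101 - 93) - 32458) = -7757*((-108 - 49)/8 - 32458) = -7757*((⅛)*(-157) - 32458) = -7757*(-157/8 - 32458) = -7757*(-259821/8) = 2015431497/8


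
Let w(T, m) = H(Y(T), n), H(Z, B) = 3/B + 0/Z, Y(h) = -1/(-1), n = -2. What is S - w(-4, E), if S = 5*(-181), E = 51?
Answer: -1807/2 ≈ -903.50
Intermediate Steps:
Y(h) = 1 (Y(h) = -1*(-1) = 1)
S = -905
H(Z, B) = 3/B (H(Z, B) = 3/B + 0 = 3/B)
w(T, m) = -3/2 (w(T, m) = 3/(-2) = 3*(-½) = -3/2)
S - w(-4, E) = -905 - 1*(-3/2) = -905 + 3/2 = -1807/2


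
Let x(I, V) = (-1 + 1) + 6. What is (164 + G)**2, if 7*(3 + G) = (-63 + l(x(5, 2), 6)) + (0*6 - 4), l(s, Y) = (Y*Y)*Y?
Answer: 1628176/49 ≈ 33228.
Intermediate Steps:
x(I, V) = 6 (x(I, V) = 0 + 6 = 6)
l(s, Y) = Y**3 (l(s, Y) = Y**2*Y = Y**3)
G = 128/7 (G = -3 + ((-63 + 6**3) + (0*6 - 4))/7 = -3 + ((-63 + 216) + (0 - 4))/7 = -3 + (153 - 4)/7 = -3 + (1/7)*149 = -3 + 149/7 = 128/7 ≈ 18.286)
(164 + G)**2 = (164 + 128/7)**2 = (1276/7)**2 = 1628176/49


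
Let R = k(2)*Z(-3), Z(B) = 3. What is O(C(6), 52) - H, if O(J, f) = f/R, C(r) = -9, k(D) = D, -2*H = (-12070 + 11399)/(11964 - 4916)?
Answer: 364483/42288 ≈ 8.6191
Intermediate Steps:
H = 671/14096 (H = -(-12070 + 11399)/(2*(11964 - 4916)) = -(-671)/(2*7048) = -½*(-671/7048) = 671/14096 ≈ 0.047602)
R = 6 (R = 2*3 = 6)
O(J, f) = f/6
O(C(6), 52) - H = (⅙)*52 - 1*671/14096 = 26/3 - 671/14096 = 364483/42288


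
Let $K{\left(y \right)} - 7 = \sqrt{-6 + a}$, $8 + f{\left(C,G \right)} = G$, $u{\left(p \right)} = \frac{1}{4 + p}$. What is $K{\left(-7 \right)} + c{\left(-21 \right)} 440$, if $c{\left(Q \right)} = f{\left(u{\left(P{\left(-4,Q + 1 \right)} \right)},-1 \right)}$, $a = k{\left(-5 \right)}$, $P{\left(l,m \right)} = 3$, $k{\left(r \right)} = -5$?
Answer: $-3953 + i \sqrt{11} \approx -3953.0 + 3.3166 i$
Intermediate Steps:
$f{\left(C,G \right)} = -8 + G$
$a = -5$
$K{\left(y \right)} = 7 + i \sqrt{11}$ ($K{\left(y \right)} = 7 + \sqrt{-6 - 5} = 7 + \sqrt{-11} = 7 + i \sqrt{11}$)
$c{\left(Q \right)} = -9$ ($c{\left(Q \right)} = -8 - 1 = -9$)
$K{\left(-7 \right)} + c{\left(-21 \right)} 440 = \left(7 + i \sqrt{11}\right) - 3960 = -3953 + i \sqrt{11}$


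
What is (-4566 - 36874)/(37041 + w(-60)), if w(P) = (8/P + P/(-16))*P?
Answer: -5180/4603 ≈ -1.1254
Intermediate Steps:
w(P) = P*(8/P - P/16) (w(P) = (8/P + P*(-1/16))*P = (8/P - P/16)*P = P*(8/P - P/16))
(-4566 - 36874)/(37041 + w(-60)) = (-4566 - 36874)/(37041 + (8 - 1/16*(-60)²)) = -41440/(37041 + (8 - 1/16*3600)) = -41440/(37041 + (8 - 225)) = -41440/(37041 - 217) = -41440/36824 = -41440*1/36824 = -5180/4603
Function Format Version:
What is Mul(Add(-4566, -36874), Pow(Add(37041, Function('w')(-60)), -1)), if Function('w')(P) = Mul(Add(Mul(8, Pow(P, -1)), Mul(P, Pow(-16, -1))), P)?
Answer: Rational(-5180, 4603) ≈ -1.1254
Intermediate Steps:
Function('w')(P) = Mul(P, Add(Mul(8, Pow(P, -1)), Mul(Rational(-1, 16), P))) (Function('w')(P) = Mul(Add(Mul(8, Pow(P, -1)), Mul(P, Rational(-1, 16))), P) = Mul(Add(Mul(8, Pow(P, -1)), Mul(Rational(-1, 16), P)), P) = Mul(P, Add(Mul(8, Pow(P, -1)), Mul(Rational(-1, 16), P))))
Mul(Add(-4566, -36874), Pow(Add(37041, Function('w')(-60)), -1)) = Mul(Add(-4566, -36874), Pow(Add(37041, Add(8, Mul(Rational(-1, 16), Pow(-60, 2)))), -1)) = Mul(-41440, Pow(Add(37041, Add(8, Mul(Rational(-1, 16), 3600))), -1)) = Mul(-41440, Pow(Add(37041, Add(8, -225)), -1)) = Mul(-41440, Pow(Add(37041, -217), -1)) = Mul(-41440, Pow(36824, -1)) = Mul(-41440, Rational(1, 36824)) = Rational(-5180, 4603)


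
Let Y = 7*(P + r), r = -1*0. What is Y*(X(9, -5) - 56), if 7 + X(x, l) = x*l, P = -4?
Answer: 3024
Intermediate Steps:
r = 0
X(x, l) = -7 + l*x (X(x, l) = -7 + x*l = -7 + l*x)
Y = -28 (Y = 7*(-4 + 0) = 7*(-4) = -28)
Y*(X(9, -5) - 56) = -28*((-7 - 5*9) - 56) = -28*((-7 - 45) - 56) = -28*(-52 - 56) = -28*(-108) = 3024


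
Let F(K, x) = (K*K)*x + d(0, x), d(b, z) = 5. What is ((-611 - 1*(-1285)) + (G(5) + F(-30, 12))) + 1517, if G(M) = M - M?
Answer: 12996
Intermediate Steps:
G(M) = 0
F(K, x) = 5 + x*K² (F(K, x) = (K*K)*x + 5 = K²*x + 5 = x*K² + 5 = 5 + x*K²)
((-611 - 1*(-1285)) + (G(5) + F(-30, 12))) + 1517 = ((-611 - 1*(-1285)) + (0 + (5 + 12*(-30)²))) + 1517 = ((-611 + 1285) + (0 + (5 + 12*900))) + 1517 = (674 + (0 + (5 + 10800))) + 1517 = (674 + (0 + 10805)) + 1517 = (674 + 10805) + 1517 = 11479 + 1517 = 12996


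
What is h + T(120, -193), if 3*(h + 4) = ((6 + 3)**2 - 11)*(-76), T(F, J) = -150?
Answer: -5782/3 ≈ -1927.3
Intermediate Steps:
h = -5332/3 (h = -4 + (((6 + 3)**2 - 11)*(-76))/3 = -4 + ((9**2 - 11)*(-76))/3 = -4 + ((81 - 11)*(-76))/3 = -4 + (70*(-76))/3 = -4 + (1/3)*(-5320) = -4 - 5320/3 = -5332/3 ≈ -1777.3)
h + T(120, -193) = -5332/3 - 150 = -5782/3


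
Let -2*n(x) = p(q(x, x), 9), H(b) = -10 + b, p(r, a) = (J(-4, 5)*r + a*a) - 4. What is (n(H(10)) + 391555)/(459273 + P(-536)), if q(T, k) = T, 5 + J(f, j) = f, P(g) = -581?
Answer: 783033/917384 ≈ 0.85355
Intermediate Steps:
J(f, j) = -5 + f
p(r, a) = -4 + a² - 9*r (p(r, a) = ((-5 - 4)*r + a*a) - 4 = (-9*r + a²) - 4 = (a² - 9*r) - 4 = -4 + a² - 9*r)
n(x) = -77/2 + 9*x/2 (n(x) = -(-4 + 9² - 9*x)/2 = -(-4 + 81 - 9*x)/2 = -(77 - 9*x)/2 = -77/2 + 9*x/2)
(n(H(10)) + 391555)/(459273 + P(-536)) = ((-77/2 + 9*(-10 + 10)/2) + 391555)/(459273 - 581) = ((-77/2 + (9/2)*0) + 391555)/458692 = ((-77/2 + 0) + 391555)*(1/458692) = (-77/2 + 391555)*(1/458692) = (783033/2)*(1/458692) = 783033/917384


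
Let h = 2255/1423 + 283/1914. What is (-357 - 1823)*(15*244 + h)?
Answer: -10870761075910/1361811 ≈ -7.9826e+6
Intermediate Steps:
h = 4718779/2723622 (h = 2255*(1/1423) + 283*(1/1914) = 2255/1423 + 283/1914 = 4718779/2723622 ≈ 1.7325)
(-357 - 1823)*(15*244 + h) = (-357 - 1823)*(15*244 + 4718779/2723622) = -2180*(3660 + 4718779/2723622) = -2180*9973175299/2723622 = -10870761075910/1361811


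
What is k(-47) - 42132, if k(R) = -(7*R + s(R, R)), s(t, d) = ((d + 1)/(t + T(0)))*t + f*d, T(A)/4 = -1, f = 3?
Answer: -2122600/51 ≈ -41620.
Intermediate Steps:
T(A) = -4 (T(A) = 4*(-1) = -4)
s(t, d) = 3*d + t*(1 + d)/(-4 + t) (s(t, d) = ((d + 1)/(t - 4))*t + 3*d = ((1 + d)/(-4 + t))*t + 3*d = t*(1 + d)/(-4 + t) + 3*d = 3*d + t*(1 + d)/(-4 + t))
k(R) = -7*R - (-11*R + 4*R²)/(-4 + R) (k(R) = -(7*R + (R - 12*R + 4*R*R)/(-4 + R)) = -(7*R + (R - 12*R + 4*R²)/(-4 + R)) = -(7*R + (-11*R + 4*R²)/(-4 + R)) = -7*R - (-11*R + 4*R²)/(-4 + R))
k(-47) - 42132 = -47*(39 - 11*(-47))/(-4 - 47) - 42132 = -47*(39 + 517)/(-51) - 42132 = -47*(-1/51)*556 - 42132 = 26132/51 - 42132 = -2122600/51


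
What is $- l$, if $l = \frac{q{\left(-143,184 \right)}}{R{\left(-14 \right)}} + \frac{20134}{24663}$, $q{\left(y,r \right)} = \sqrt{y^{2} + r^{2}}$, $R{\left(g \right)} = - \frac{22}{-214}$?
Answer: $- \frac{20134}{24663} - \frac{107 \sqrt{54305}}{11} \approx -2267.6$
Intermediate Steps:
$R{\left(g \right)} = \frac{11}{107}$ ($R{\left(g \right)} = \left(-22\right) \left(- \frac{1}{214}\right) = \frac{11}{107}$)
$q{\left(y,r \right)} = \sqrt{r^{2} + y^{2}}$
$l = \frac{20134}{24663} + \frac{107 \sqrt{54305}}{11}$ ($l = \frac{\sqrt{184^{2} + \left(-143\right)^{2}}}{\frac{11}{107}} + \frac{20134}{24663} = \sqrt{33856 + 20449} \cdot \frac{107}{11} + 20134 \cdot \frac{1}{24663} = \sqrt{54305} \cdot \frac{107}{11} + \frac{20134}{24663} = \frac{107 \sqrt{54305}}{11} + \frac{20134}{24663} = \frac{20134}{24663} + \frac{107 \sqrt{54305}}{11} \approx 2267.6$)
$- l = - (\frac{20134}{24663} + \frac{107 \sqrt{54305}}{11}) = - \frac{20134}{24663} - \frac{107 \sqrt{54305}}{11}$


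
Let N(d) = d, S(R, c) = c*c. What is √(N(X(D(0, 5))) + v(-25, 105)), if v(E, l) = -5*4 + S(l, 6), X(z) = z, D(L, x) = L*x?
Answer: 4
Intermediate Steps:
S(R, c) = c²
v(E, l) = 16 (v(E, l) = -5*4 + 6² = -20 + 36 = 16)
√(N(X(D(0, 5))) + v(-25, 105)) = √(0*5 + 16) = √(0 + 16) = √16 = 4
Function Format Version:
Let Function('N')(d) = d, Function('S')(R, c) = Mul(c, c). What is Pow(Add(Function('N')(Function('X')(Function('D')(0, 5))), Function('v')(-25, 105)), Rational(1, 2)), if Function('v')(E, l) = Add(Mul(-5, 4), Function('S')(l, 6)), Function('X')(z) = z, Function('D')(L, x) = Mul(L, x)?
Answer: 4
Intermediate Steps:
Function('S')(R, c) = Pow(c, 2)
Function('v')(E, l) = 16 (Function('v')(E, l) = Add(Mul(-5, 4), Pow(6, 2)) = Add(-20, 36) = 16)
Pow(Add(Function('N')(Function('X')(Function('D')(0, 5))), Function('v')(-25, 105)), Rational(1, 2)) = Pow(Add(Mul(0, 5), 16), Rational(1, 2)) = Pow(Add(0, 16), Rational(1, 2)) = Pow(16, Rational(1, 2)) = 4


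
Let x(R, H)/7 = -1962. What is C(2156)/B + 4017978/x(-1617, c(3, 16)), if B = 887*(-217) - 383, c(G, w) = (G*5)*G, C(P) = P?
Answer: -21526246765/73576853 ≈ -292.57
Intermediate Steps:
c(G, w) = 5*G**2 (c(G, w) = (5*G)*G = 5*G**2)
x(R, H) = -13734 (x(R, H) = 7*(-1962) = -13734)
B = -192862 (B = -192479 - 383 = -192862)
C(2156)/B + 4017978/x(-1617, c(3, 16)) = 2156/(-192862) + 4017978/(-13734) = 2156*(-1/192862) + 4017978*(-1/13734) = -1078/96431 - 223221/763 = -21526246765/73576853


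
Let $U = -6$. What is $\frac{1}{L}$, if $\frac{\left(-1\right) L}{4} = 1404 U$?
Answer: $\frac{1}{33696} \approx 2.9677 \cdot 10^{-5}$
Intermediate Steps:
$L = 33696$ ($L = - 4 \cdot 1404 \left(-6\right) = \left(-4\right) \left(-8424\right) = 33696$)
$\frac{1}{L} = \frac{1}{33696}$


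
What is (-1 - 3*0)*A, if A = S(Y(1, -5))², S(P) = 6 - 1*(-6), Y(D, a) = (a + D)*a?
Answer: -144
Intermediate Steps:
Y(D, a) = a*(D + a) (Y(D, a) = (D + a)*a = a*(D + a))
S(P) = 12 (S(P) = 6 + 6 = 12)
A = 144 (A = 12² = 144)
(-1 - 3*0)*A = (-1 - 3*0)*144 = (-1 + 0)*144 = -1*144 = -144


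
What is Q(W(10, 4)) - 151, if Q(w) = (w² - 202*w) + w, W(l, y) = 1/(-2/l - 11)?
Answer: -417231/3136 ≈ -133.05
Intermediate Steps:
W(l, y) = 1/(-11 - 2/l)
Q(w) = w² - 201*w
Q(W(10, 4)) - 151 = (-1*10/(2 + 11*10))*(-201 - 1*10/(2 + 11*10)) - 151 = (-1*10/(2 + 110))*(-201 - 1*10/(2 + 110)) - 151 = (-1*10/112)*(-201 - 1*10/112) - 151 = (-1*10*1/112)*(-201 - 1*10*1/112) - 151 = -5*(-201 - 5/56)/56 - 151 = -5/56*(-11261/56) - 151 = 56305/3136 - 151 = -417231/3136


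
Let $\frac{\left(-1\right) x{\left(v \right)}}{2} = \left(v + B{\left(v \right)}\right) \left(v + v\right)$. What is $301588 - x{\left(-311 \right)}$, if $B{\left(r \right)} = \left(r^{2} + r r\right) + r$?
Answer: $-239566492$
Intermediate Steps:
$B{\left(r \right)} = r + 2 r^{2}$ ($B{\left(r \right)} = \left(r^{2} + r^{2}\right) + r = 2 r^{2} + r = r + 2 r^{2}$)
$x{\left(v \right)} = - 4 v \left(v + v \left(1 + 2 v\right)\right)$ ($x{\left(v \right)} = - 2 \left(v + v \left(1 + 2 v\right)\right) \left(v + v\right) = - 2 \left(v + v \left(1 + 2 v\right)\right) 2 v = - 2 \cdot 2 v \left(v + v \left(1 + 2 v\right)\right) = - 4 v \left(v + v \left(1 + 2 v\right)\right)$)
$301588 - x{\left(-311 \right)} = 301588 - - 8 \left(-311\right)^{2} \left(1 - 311\right) = 301588 - \left(-8\right) 96721 \left(-310\right) = 301588 - 239868080 = -239566492$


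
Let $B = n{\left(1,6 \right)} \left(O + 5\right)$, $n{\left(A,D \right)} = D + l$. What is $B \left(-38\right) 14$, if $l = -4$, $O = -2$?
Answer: $-3192$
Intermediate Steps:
$n{\left(A,D \right)} = -4 + D$ ($n{\left(A,D \right)} = D - 4 = -4 + D$)
$B = 6$ ($B = \left(-4 + 6\right) \left(-2 + 5\right) = 2 \cdot 3 = 6$)
$B \left(-38\right) 14 = 6 \left(-38\right) 14 = \left(-228\right) 14 = -3192$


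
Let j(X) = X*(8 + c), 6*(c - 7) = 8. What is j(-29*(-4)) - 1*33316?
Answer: -94264/3 ≈ -31421.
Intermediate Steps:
c = 25/3 (c = 7 + (⅙)*8 = 7 + 4/3 = 25/3 ≈ 8.3333)
j(X) = 49*X/3 (j(X) = X*(8 + 25/3) = X*(49/3) = 49*X/3)
j(-29*(-4)) - 1*33316 = 49*(-29*(-4))/3 - 1*33316 = (49/3)*116 - 33316 = 5684/3 - 33316 = -94264/3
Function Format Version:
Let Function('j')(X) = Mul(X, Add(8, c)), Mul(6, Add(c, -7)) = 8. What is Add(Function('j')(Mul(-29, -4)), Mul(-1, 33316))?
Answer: Rational(-94264, 3) ≈ -31421.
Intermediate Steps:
c = Rational(25, 3) (c = Add(7, Mul(Rational(1, 6), 8)) = Add(7, Rational(4, 3)) = Rational(25, 3) ≈ 8.3333)
Function('j')(X) = Mul(Rational(49, 3), X) (Function('j')(X) = Mul(X, Add(8, Rational(25, 3))) = Mul(X, Rational(49, 3)) = Mul(Rational(49, 3), X))
Add(Function('j')(Mul(-29, -4)), Mul(-1, 33316)) = Add(Mul(Rational(49, 3), Mul(-29, -4)), Mul(-1, 33316)) = Add(Mul(Rational(49, 3), 116), -33316) = Add(Rational(5684, 3), -33316) = Rational(-94264, 3)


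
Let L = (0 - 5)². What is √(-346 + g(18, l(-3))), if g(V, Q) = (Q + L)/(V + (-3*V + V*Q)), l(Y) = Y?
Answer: I*√77905/15 ≈ 18.608*I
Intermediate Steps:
L = 25 (L = (-5)² = 25)
g(V, Q) = (25 + Q)/(-2*V + Q*V) (g(V, Q) = (Q + 25)/(V + (-3*V + V*Q)) = (25 + Q)/(V + (-3*V + Q*V)) = (25 + Q)/(-2*V + Q*V))
√(-346 + g(18, l(-3))) = √(-346 + (25 - 3)/(18*(-2 - 3))) = √(-346 + (1/18)*22/(-5)) = √(-346 + (1/18)*(-⅕)*22) = √(-346 - 11/45) = √(-15581/45) = I*√77905/15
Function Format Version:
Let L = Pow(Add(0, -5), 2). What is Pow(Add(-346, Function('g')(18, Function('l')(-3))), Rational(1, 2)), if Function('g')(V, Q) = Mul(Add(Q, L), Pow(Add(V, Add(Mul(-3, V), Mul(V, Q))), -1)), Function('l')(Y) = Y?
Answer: Mul(Rational(1, 15), I, Pow(77905, Rational(1, 2))) ≈ Mul(18.608, I)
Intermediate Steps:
L = 25 (L = Pow(-5, 2) = 25)
Function('g')(V, Q) = Mul(Pow(Add(Mul(-2, V), Mul(Q, V)), -1), Add(25, Q)) (Function('g')(V, Q) = Mul(Add(Q, 25), Pow(Add(V, Add(Mul(-3, V), Mul(V, Q))), -1)) = Mul(Add(25, Q), Pow(Add(V, Add(Mul(-3, V), Mul(Q, V))), -1)) = Mul(Add(25, Q), Pow(Add(Mul(-2, V), Mul(Q, V)), -1)) = Mul(Pow(Add(Mul(-2, V), Mul(Q, V)), -1), Add(25, Q)))
Pow(Add(-346, Function('g')(18, Function('l')(-3))), Rational(1, 2)) = Pow(Add(-346, Mul(Pow(18, -1), Pow(Add(-2, -3), -1), Add(25, -3))), Rational(1, 2)) = Pow(Add(-346, Mul(Rational(1, 18), Pow(-5, -1), 22)), Rational(1, 2)) = Pow(Add(-346, Mul(Rational(1, 18), Rational(-1, 5), 22)), Rational(1, 2)) = Pow(Add(-346, Rational(-11, 45)), Rational(1, 2)) = Pow(Rational(-15581, 45), Rational(1, 2)) = Mul(Rational(1, 15), I, Pow(77905, Rational(1, 2)))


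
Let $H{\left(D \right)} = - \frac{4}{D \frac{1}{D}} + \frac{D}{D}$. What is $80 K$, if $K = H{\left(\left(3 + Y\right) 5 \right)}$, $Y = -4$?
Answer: $-240$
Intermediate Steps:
$H{\left(D \right)} = -3$ ($H{\left(D \right)} = - \frac{4}{1} + 1 = \left(-4\right) 1 + 1 = -4 + 1 = -3$)
$K = -3$
$80 K = 80 \left(-3\right) = -240$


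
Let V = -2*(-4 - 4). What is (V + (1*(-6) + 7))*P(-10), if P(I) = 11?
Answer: 187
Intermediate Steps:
V = 16 (V = -2*(-8) = 16)
(V + (1*(-6) + 7))*P(-10) = (16 + (1*(-6) + 7))*11 = (16 + (-6 + 7))*11 = (16 + 1)*11 = 17*11 = 187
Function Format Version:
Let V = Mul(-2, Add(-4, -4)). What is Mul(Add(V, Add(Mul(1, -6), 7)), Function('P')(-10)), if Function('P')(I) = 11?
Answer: 187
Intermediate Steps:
V = 16 (V = Mul(-2, -8) = 16)
Mul(Add(V, Add(Mul(1, -6), 7)), Function('P')(-10)) = Mul(Add(16, Add(Mul(1, -6), 7)), 11) = Mul(Add(16, Add(-6, 7)), 11) = Mul(Add(16, 1), 11) = Mul(17, 11) = 187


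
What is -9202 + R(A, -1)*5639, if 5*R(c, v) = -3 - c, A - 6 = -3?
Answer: -79844/5 ≈ -15969.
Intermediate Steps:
A = 3 (A = 6 - 3 = 3)
R(c, v) = -3/5 - c/5 (R(c, v) = (-3 - c)/5 = -3/5 - c/5)
-9202 + R(A, -1)*5639 = -9202 + (-3/5 - 1/5*3)*5639 = -9202 + (-3/5 - 3/5)*5639 = -9202 - 6/5*5639 = -9202 - 33834/5 = -79844/5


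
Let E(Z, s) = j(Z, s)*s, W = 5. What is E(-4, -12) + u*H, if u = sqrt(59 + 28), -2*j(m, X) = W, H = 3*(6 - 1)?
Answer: 30 + 15*sqrt(87) ≈ 169.91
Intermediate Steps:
H = 15 (H = 3*5 = 15)
j(m, X) = -5/2 (j(m, X) = -1/2*5 = -5/2)
E(Z, s) = -5*s/2
u = sqrt(87) ≈ 9.3274
E(-4, -12) + u*H = -5/2*(-12) + sqrt(87)*15 = 30 + 15*sqrt(87)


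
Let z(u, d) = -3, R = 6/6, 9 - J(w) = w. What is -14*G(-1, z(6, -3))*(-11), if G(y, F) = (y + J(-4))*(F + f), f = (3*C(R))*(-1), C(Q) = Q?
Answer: -11088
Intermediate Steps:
J(w) = 9 - w
R = 1 (R = 6*(⅙) = 1)
f = -3 (f = (3*1)*(-1) = 3*(-1) = -3)
G(y, F) = (-3 + F)*(13 + y) (G(y, F) = (y + (9 - 1*(-4)))*(F - 3) = (y + (9 + 4))*(-3 + F) = (y + 13)*(-3 + F) = (13 + y)*(-3 + F) = (-3 + F)*(13 + y))
-14*G(-1, z(6, -3))*(-11) = -14*(-39 - 3*(-1) + 13*(-3) - 3*(-1))*(-11) = -14*(-39 + 3 - 39 + 3)*(-11) = -14*(-72)*(-11) = 1008*(-11) = -11088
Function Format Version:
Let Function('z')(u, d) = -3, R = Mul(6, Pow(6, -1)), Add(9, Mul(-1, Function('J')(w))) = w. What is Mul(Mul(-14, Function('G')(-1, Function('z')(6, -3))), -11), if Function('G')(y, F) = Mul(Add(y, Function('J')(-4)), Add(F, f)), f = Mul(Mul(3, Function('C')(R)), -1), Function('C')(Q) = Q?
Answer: -11088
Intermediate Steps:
Function('J')(w) = Add(9, Mul(-1, w))
R = 1 (R = Mul(6, Rational(1, 6)) = 1)
f = -3 (f = Mul(Mul(3, 1), -1) = Mul(3, -1) = -3)
Function('G')(y, F) = Mul(Add(-3, F), Add(13, y)) (Function('G')(y, F) = Mul(Add(y, Add(9, Mul(-1, -4))), Add(F, -3)) = Mul(Add(y, Add(9, 4)), Add(-3, F)) = Mul(Add(y, 13), Add(-3, F)) = Mul(Add(13, y), Add(-3, F)) = Mul(Add(-3, F), Add(13, y)))
Mul(Mul(-14, Function('G')(-1, Function('z')(6, -3))), -11) = Mul(Mul(-14, Add(-39, Mul(-3, -1), Mul(13, -3), Mul(-3, -1))), -11) = Mul(Mul(-14, Add(-39, 3, -39, 3)), -11) = Mul(Mul(-14, -72), -11) = Mul(1008, -11) = -11088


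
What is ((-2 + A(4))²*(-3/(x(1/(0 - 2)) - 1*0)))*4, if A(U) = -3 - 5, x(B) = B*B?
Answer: -4800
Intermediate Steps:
x(B) = B²
A(U) = -8
((-2 + A(4))²*(-3/(x(1/(0 - 2)) - 1*0)))*4 = ((-2 - 8)²*(-3/((1/(0 - 2))² - 1*0)))*4 = ((-10)²*(-3/((1/(-2))² + 0)))*4 = (100*(-3/((-½)² + 0)))*4 = (100*(-3/(¼ + 0)))*4 = (100*(-3/¼))*4 = (100*(-3*4))*4 = (100*(-12))*4 = -1200*4 = -4800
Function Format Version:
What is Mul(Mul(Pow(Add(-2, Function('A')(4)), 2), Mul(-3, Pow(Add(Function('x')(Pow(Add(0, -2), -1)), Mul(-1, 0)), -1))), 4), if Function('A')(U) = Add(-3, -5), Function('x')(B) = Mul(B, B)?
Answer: -4800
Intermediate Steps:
Function('x')(B) = Pow(B, 2)
Function('A')(U) = -8
Mul(Mul(Pow(Add(-2, Function('A')(4)), 2), Mul(-3, Pow(Add(Function('x')(Pow(Add(0, -2), -1)), Mul(-1, 0)), -1))), 4) = Mul(Mul(Pow(Add(-2, -8), 2), Mul(-3, Pow(Add(Pow(Pow(Add(0, -2), -1), 2), Mul(-1, 0)), -1))), 4) = Mul(Mul(Pow(-10, 2), Mul(-3, Pow(Add(Pow(Pow(-2, -1), 2), 0), -1))), 4) = Mul(Mul(100, Mul(-3, Pow(Add(Pow(Rational(-1, 2), 2), 0), -1))), 4) = Mul(Mul(100, Mul(-3, Pow(Add(Rational(1, 4), 0), -1))), 4) = Mul(Mul(100, Mul(-3, Pow(Rational(1, 4), -1))), 4) = Mul(Mul(100, Mul(-3, 4)), 4) = Mul(Mul(100, -12), 4) = Mul(-1200, 4) = -4800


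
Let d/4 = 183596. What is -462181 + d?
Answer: 272203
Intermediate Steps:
d = 734384 (d = 4*183596 = 734384)
-462181 + d = -462181 + 734384 = 272203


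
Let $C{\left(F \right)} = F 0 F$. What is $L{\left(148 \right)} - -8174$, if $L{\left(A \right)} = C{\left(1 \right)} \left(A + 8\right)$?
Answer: $8174$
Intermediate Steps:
$C{\left(F \right)} = 0$ ($C{\left(F \right)} = 0 F = 0$)
$L{\left(A \right)} = 0$ ($L{\left(A \right)} = 0 \left(A + 8\right) = 0 \left(8 + A\right) = 0$)
$L{\left(148 \right)} - -8174 = 0 - -8174 = 0 + 8174 = 8174$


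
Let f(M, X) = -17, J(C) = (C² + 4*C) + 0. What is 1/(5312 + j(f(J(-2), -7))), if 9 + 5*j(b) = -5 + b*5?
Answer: 5/26461 ≈ 0.00018896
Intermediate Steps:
J(C) = C² + 4*C
j(b) = -14/5 + b (j(b) = -9/5 + (-5 + b*5)/5 = -9/5 + (-5 + 5*b)/5 = -9/5 + (-1 + b) = -14/5 + b)
1/(5312 + j(f(J(-2), -7))) = 1/(5312 + (-14/5 - 17)) = 1/(5312 - 99/5) = 1/(26461/5) = 5/26461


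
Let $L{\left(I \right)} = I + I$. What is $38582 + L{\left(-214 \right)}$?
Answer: $38154$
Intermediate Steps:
$L{\left(I \right)} = 2 I$
$38582 + L{\left(-214 \right)} = 38582 + 2 \left(-214\right) = 38582 - 428 = 38154$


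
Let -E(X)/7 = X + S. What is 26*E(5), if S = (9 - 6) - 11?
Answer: 546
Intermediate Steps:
S = -8 (S = 3 - 11 = -8)
E(X) = 56 - 7*X (E(X) = -7*(X - 8) = -7*(-8 + X) = 56 - 7*X)
26*E(5) = 26*(56 - 7*5) = 26*(56 - 35) = 26*21 = 546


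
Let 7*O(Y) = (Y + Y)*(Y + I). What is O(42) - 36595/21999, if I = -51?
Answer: -2412487/21999 ≈ -109.66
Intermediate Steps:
O(Y) = 2*Y*(-51 + Y)/7 (O(Y) = ((Y + Y)*(Y - 51))/7 = ((2*Y)*(-51 + Y))/7 = (2*Y*(-51 + Y))/7 = 2*Y*(-51 + Y)/7)
O(42) - 36595/21999 = (2/7)*42*(-51 + 42) - 36595/21999 = (2/7)*42*(-9) - 36595*1/21999 = -108 - 36595/21999 = -2412487/21999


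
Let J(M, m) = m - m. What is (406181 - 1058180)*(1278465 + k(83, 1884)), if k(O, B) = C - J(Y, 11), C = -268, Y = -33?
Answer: -833383165803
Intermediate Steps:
J(M, m) = 0
k(O, B) = -268 (k(O, B) = -268 - 1*0 = -268 + 0 = -268)
(406181 - 1058180)*(1278465 + k(83, 1884)) = (406181 - 1058180)*(1278465 - 268) = -651999*1278197 = -833383165803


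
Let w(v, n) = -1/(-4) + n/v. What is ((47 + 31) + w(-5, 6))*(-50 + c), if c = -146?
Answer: -75509/5 ≈ -15102.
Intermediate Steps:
w(v, n) = ¼ + n/v (w(v, n) = -1*(-¼) + n/v = ¼ + n/v)
((47 + 31) + w(-5, 6))*(-50 + c) = ((47 + 31) + (6 + (¼)*(-5))/(-5))*(-50 - 146) = (78 - (6 - 5/4)/5)*(-196) = (78 - ⅕*19/4)*(-196) = (78 - 19/20)*(-196) = (1541/20)*(-196) = -75509/5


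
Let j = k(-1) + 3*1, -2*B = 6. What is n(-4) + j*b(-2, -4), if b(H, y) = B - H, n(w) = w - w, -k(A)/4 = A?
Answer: -7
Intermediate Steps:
k(A) = -4*A
n(w) = 0
B = -3 (B = -½*6 = -3)
b(H, y) = -3 - H
j = 7 (j = -4*(-1) + 3*1 = 4 + 3 = 7)
n(-4) + j*b(-2, -4) = 0 + 7*(-3 - 1*(-2)) = 0 + 7*(-3 + 2) = 0 + 7*(-1) = 0 - 7 = -7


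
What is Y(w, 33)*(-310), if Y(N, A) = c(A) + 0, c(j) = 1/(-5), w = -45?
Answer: 62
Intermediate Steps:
c(j) = -⅕
Y(N, A) = -⅕ (Y(N, A) = -⅕ + 0 = -⅕)
Y(w, 33)*(-310) = -⅕*(-310) = 62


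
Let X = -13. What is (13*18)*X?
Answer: -3042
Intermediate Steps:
(13*18)*X = (13*18)*(-13) = 234*(-13) = -3042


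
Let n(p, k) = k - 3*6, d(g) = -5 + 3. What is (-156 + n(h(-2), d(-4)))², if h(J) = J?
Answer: 30976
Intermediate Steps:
d(g) = -2
n(p, k) = -18 + k (n(p, k) = k - 18 = -18 + k)
(-156 + n(h(-2), d(-4)))² = (-156 + (-18 - 2))² = (-156 - 20)² = (-176)² = 30976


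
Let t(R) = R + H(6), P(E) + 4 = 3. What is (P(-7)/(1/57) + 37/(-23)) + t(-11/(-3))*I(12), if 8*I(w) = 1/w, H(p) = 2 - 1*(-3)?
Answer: -193813/3312 ≈ -58.518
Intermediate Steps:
P(E) = -1 (P(E) = -4 + 3 = -1)
H(p) = 5 (H(p) = 2 + 3 = 5)
I(w) = 1/(8*w)
t(R) = 5 + R (t(R) = R + 5 = 5 + R)
(P(-7)/(1/57) + 37/(-23)) + t(-11/(-3))*I(12) = (-1/(1/57) + 37/(-23)) + (5 - 11/(-3))*((1/8)/12) = (-1/1/57 + 37*(-1/23)) + (5 - 11*(-1/3))*((1/8)*(1/12)) = (-1*57 - 37/23) + (5 + 11/3)*(1/96) = (-57 - 37/23) + (26/3)*(1/96) = -1348/23 + 13/144 = -193813/3312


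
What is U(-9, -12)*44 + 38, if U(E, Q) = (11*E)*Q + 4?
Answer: 52486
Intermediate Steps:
U(E, Q) = 4 + 11*E*Q (U(E, Q) = 11*E*Q + 4 = 4 + 11*E*Q)
U(-9, -12)*44 + 38 = (4 + 11*(-9)*(-12))*44 + 38 = (4 + 1188)*44 + 38 = 1192*44 + 38 = 52448 + 38 = 52486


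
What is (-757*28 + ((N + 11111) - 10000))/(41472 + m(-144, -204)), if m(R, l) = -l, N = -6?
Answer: -6697/13892 ≈ -0.48208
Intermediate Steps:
(-757*28 + ((N + 11111) - 10000))/(41472 + m(-144, -204)) = (-757*28 + ((-6 + 11111) - 10000))/(41472 - 1*(-204)) = (-21196 + (11105 - 10000))/(41472 + 204) = (-21196 + 1105)/41676 = -20091*1/41676 = -6697/13892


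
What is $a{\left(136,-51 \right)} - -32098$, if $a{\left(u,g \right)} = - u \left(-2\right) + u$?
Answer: $32506$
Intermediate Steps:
$a{\left(u,g \right)} = 3 u$ ($a{\left(u,g \right)} = 2 u + u = 3 u$)
$a{\left(136,-51 \right)} - -32098 = 3 \cdot 136 - -32098 = 408 + 32098 = 32506$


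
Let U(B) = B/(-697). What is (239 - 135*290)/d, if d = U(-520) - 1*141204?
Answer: 27120967/98418668 ≈ 0.27557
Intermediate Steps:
U(B) = -B/697 (U(B) = B*(-1/697) = -B/697)
d = -98418668/697 (d = -1/697*(-520) - 1*141204 = 520/697 - 141204 = -98418668/697 ≈ -1.4120e+5)
(239 - 135*290)/d = (239 - 135*290)/(-98418668/697) = (239 - 39150)*(-697/98418668) = -38911*(-697/98418668) = 27120967/98418668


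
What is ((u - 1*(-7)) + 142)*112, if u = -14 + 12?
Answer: 16464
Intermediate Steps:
u = -2
((u - 1*(-7)) + 142)*112 = ((-2 - 1*(-7)) + 142)*112 = ((-2 + 7) + 142)*112 = (5 + 142)*112 = 147*112 = 16464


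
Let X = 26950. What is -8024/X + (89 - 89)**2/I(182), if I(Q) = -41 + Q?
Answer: -4012/13475 ≈ -0.29774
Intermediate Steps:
-8024/X + (89 - 89)**2/I(182) = -8024/26950 + (89 - 89)**2/(-41 + 182) = -8024*1/26950 + 0**2/141 = -4012/13475 + 0*(1/141) = -4012/13475 + 0 = -4012/13475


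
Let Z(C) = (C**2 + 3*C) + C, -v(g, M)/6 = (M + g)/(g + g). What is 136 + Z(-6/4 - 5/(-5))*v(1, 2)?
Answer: 607/4 ≈ 151.75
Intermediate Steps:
v(g, M) = -3*(M + g)/g (v(g, M) = -6*(M + g)/(g + g) = -6*(M + g)/(2*g) = -6*(M + g)*1/(2*g) = -3*(M + g)/g)
Z(C) = C**2 + 4*C
136 + Z(-6/4 - 5/(-5))*v(1, 2) = 136 + ((-6/4 - 5/(-5))*(4 + (-6/4 - 5/(-5))))*(-3 - 3*2/1) = 136 + ((-6*1/4 - 5*(-1/5))*(4 + (-6*1/4 - 5*(-1/5))))*(-3 - 3*2*1) = 136 + ((-3/2 + 1)*(4 + (-3/2 + 1)))*(-3 - 6) = 136 - (4 - 1/2)/2*(-9) = 136 - 1/2*7/2*(-9) = 136 - 7/4*(-9) = 136 + 63/4 = 607/4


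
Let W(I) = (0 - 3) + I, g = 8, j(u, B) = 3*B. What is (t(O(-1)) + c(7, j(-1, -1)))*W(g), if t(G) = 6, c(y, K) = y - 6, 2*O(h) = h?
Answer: 35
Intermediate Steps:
O(h) = h/2
c(y, K) = -6 + y
W(I) = -3 + I
(t(O(-1)) + c(7, j(-1, -1)))*W(g) = (6 + (-6 + 7))*(-3 + 8) = (6 + 1)*5 = 7*5 = 35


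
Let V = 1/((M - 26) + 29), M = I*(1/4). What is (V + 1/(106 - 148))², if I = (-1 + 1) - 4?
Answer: 100/441 ≈ 0.22676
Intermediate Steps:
I = -4 (I = 0 - 4 = -4)
M = -1 (M = -4/4 = -4*¼ = -1)
V = ½ (V = 1/((-1 - 26) + 29) = 1/(-27 + 29) = 1/2 = ½ ≈ 0.50000)
(V + 1/(106 - 148))² = (½ + 1/(106 - 148))² = (½ + 1/(-42))² = (½ - 1/42)² = (10/21)² = 100/441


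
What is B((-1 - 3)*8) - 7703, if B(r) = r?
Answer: -7735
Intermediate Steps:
B((-1 - 3)*8) - 7703 = (-1 - 3)*8 - 7703 = -4*8 - 7703 = -32 - 7703 = -7735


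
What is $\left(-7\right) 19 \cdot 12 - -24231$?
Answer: $22635$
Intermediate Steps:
$\left(-7\right) 19 \cdot 12 - -24231 = \left(-133\right) 12 + 24231 = -1596 + 24231 = 22635$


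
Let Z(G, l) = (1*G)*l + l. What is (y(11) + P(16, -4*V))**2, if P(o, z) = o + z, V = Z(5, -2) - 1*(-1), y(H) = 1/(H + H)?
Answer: 1745041/484 ≈ 3605.5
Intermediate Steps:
Z(G, l) = l + G*l (Z(G, l) = G*l + l = l + G*l)
y(H) = 1/(2*H)
V = -11 (V = -2*(1 + 5) - 1*(-1) = -2*6 + 1 = -12 + 1 = -11)
(y(11) + P(16, -4*V))**2 = ((1/2)/11 + (16 - 4*(-11)))**2 = ((1/2)*(1/11) + (16 + 44))**2 = (1/22 + 60)**2 = (1321/22)**2 = 1745041/484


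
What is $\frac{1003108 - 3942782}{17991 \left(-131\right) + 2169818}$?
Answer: $\frac{2939674}{187003} \approx 15.72$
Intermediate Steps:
$\frac{1003108 - 3942782}{17991 \left(-131\right) + 2169818} = - \frac{2939674}{-2356821 + 2169818} = - \frac{2939674}{-187003} = \left(-2939674\right) \left(- \frac{1}{187003}\right) = \frac{2939674}{187003}$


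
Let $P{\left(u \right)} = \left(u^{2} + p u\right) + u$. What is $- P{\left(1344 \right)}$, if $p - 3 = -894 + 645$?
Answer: $-1477056$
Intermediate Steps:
$p = -246$ ($p = 3 + \left(-894 + 645\right) = 3 - 249 = -246$)
$P{\left(u \right)} = u^{2} - 245 u$ ($P{\left(u \right)} = \left(u^{2} - 246 u\right) + u = u^{2} - 245 u$)
$- P{\left(1344 \right)} = - 1344 \left(-245 + 1344\right) = - 1344 \cdot 1099 = \left(-1\right) 1477056 = -1477056$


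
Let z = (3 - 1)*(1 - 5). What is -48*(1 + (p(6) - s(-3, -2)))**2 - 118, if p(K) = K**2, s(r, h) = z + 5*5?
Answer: -19318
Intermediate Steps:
z = -8 (z = 2*(-4) = -8)
s(r, h) = 17 (s(r, h) = -8 + 5*5 = -8 + 25 = 17)
-48*(1 + (p(6) - s(-3, -2)))**2 - 118 = -48*(1 + (6**2 - 1*17))**2 - 118 = -48*(1 + (36 - 17))**2 - 118 = -48*(1 + 19)**2 - 118 = -48*20**2 - 118 = -48*400 - 118 = -19200 - 118 = -19318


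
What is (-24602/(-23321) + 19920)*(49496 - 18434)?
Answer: 14430750475164/23321 ≈ 6.1879e+8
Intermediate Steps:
(-24602/(-23321) + 19920)*(49496 - 18434) = (-24602*(-1/23321) + 19920)*31062 = (24602/23321 + 19920)*31062 = (464578922/23321)*31062 = 14430750475164/23321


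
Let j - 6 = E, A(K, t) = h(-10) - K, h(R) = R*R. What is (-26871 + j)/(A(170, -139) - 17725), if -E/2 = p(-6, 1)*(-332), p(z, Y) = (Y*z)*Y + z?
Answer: 34833/17795 ≈ 1.9575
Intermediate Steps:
h(R) = R²
A(K, t) = 100 - K (A(K, t) = (-10)² - K = 100 - K)
p(z, Y) = z + z*Y² (p(z, Y) = z*Y² + z = z + z*Y²)
E = -7968 (E = -2*(-6*(1 + 1²))*(-332) = -2*(-6*(1 + 1))*(-332) = -2*(-6*2)*(-332) = -(-24)*(-332) = -2*3984 = -7968)
j = -7962 (j = 6 - 7968 = -7962)
(-26871 + j)/(A(170, -139) - 17725) = (-26871 - 7962)/((100 - 1*170) - 17725) = -34833/((100 - 170) - 17725) = -34833/(-70 - 17725) = -34833/(-17795) = -34833*(-1/17795) = 34833/17795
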